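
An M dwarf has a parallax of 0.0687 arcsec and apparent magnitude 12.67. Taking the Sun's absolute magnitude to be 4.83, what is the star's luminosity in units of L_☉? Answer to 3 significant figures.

d = 1/p = 1/0.0687″ = 14.56 pc
M = m − 5 log₁₀ d + 5 = 12.67 − 5·1.1630 + 5 = 11.855
M − M_☉ = 11.855 − 4.83 = 7.025
L/L_☉ = 10^(−0.4 × 7.025) = 1.549×10^-3

L/L_☉ ≈ 1.55×10^-3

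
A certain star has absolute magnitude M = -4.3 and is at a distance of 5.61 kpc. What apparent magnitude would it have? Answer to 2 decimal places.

d = 5.61 kpc = 5610 pc
m = M + 5 log₁₀ d − 5 = -4.3 + 5·3.7490 − 5 = 9.445

m ≈ 9.44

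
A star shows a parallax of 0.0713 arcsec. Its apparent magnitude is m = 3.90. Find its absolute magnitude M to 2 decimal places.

d = 1/p = 1/0.0713″ = 14.03 pc
5 log₁₀(d/10 pc) = 5 log₁₀(14.03) − 5 = 0.735
M = m − 5 log₁₀(d/10) = 3.90 − 0.735 = 3.165

M ≈ 3.17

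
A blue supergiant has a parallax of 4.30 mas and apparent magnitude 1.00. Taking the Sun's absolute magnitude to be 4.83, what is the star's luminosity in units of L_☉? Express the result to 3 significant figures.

L/L_☉ ≈ 18400

d = 1/p = 1000/4.30 mas = 232.6 pc
M = m − 5 log₁₀ d + 5 = 1.00 − 5·2.3665 + 5 = -5.833
M − M_☉ = -5.833 − 4.83 = -10.663
L/L_☉ = 10^(−0.4 × -10.663) = 18410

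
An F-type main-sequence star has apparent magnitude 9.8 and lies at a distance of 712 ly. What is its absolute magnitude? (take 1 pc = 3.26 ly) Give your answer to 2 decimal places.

d = 712 ly / 3.26 = 218.4 pc
5 log₁₀(d/10 pc) = 5 log₁₀(218.4) − 5 = 6.696
M = m − 5 log₁₀(d/10) = 9.8 − 6.696 = 3.104

M ≈ 3.10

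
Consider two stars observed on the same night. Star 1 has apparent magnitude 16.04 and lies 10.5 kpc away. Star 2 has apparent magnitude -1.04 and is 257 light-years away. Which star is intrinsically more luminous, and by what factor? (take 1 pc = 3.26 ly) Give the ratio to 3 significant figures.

Star 2 is more luminous, by a factor of 383.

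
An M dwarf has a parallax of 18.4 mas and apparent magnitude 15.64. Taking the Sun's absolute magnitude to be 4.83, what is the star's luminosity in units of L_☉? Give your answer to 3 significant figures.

L/L_☉ ≈ 1.40×10^-3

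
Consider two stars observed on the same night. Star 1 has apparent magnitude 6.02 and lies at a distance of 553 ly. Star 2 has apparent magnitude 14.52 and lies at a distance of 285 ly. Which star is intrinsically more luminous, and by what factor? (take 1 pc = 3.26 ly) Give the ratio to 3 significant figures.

Star 1: d = 553 ly / 3.26 = 169.6 pc
Star 1: M = m − 5 log₁₀ d + 5 = 6.02 − 5·2.2295 + 5 = -0.128
Star 2: d = 285 ly / 3.26 = 87.42 pc
Star 2: M = m − 5 log₁₀ d + 5 = 14.52 − 5·1.9416 + 5 = 9.812
ΔM = M_1 − M_2 = -0.128 − (9.812) = -9.939; smaller M is more luminous → Star 1.
L ratio = 10^(0.4 |ΔM|) = 10^3.976 = 9457

Star 1 is more luminous, by a factor of 9460.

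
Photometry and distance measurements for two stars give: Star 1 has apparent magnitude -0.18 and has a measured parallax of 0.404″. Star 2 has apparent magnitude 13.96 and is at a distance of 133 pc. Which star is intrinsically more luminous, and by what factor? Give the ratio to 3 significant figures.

Star 1: d = 1/p = 1/0.404″ = 2.475 pc
Star 1: M = m − 5 log₁₀ d + 5 = -0.18 − 5·0.3936 + 5 = 2.852
Star 2: M = m − 5 log₁₀ d + 5 = 13.96 − 5·2.1239 + 5 = 8.341
ΔM = M_1 − M_2 = 2.852 − (8.341) = -5.489; smaller M is more luminous → Star 1.
L ratio = 10^(0.4 |ΔM|) = 10^2.196 = 156.9

Star 1 is more luminous, by a factor of 157.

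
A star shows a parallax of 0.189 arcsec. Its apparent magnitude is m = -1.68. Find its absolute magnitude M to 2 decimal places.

M ≈ -0.30

d = 1/p = 1/0.189″ = 5.291 pc
5 log₁₀(d/10 pc) = 5 log₁₀(5.291) − 5 = -1.382
M = m − 5 log₁₀(d/10) = -1.68 + 1.382 = -0.298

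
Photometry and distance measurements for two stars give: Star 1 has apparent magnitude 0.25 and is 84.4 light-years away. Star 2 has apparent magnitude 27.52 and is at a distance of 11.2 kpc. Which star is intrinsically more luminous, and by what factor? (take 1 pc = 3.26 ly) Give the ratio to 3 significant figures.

Star 1 is more luminous, by a factor of 432000.

Star 1: d = 84.4 ly / 3.26 = 25.89 pc
Star 1: M = m − 5 log₁₀ d + 5 = 0.25 − 5·1.4131 + 5 = -1.816
Star 2: d = 11.2 kpc = 11200 pc
Star 2: M = m − 5 log₁₀ d + 5 = 27.52 − 5·4.0492 + 5 = 12.274
ΔM = M_1 − M_2 = -1.816 − (12.274) = -14.090; smaller M is more luminous → Star 1.
L ratio = 10^(0.4 |ΔM|) = 10^5.636 = 432300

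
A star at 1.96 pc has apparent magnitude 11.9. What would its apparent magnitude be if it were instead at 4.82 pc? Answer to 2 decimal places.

Flux ∝ 1/d², so Δm = 5 log₁₀(d₂/d₁) = 5 log₁₀(4.82/1.96) = 1.954
m₂ = m₁ + Δm = 11.9 + (1.954) = 13.854

m ≈ 13.85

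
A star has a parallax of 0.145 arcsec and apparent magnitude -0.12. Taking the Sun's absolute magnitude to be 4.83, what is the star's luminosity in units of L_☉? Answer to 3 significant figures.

d = 1/p = 1/0.145″ = 6.897 pc
M = m − 5 log₁₀ d + 5 = -0.12 − 5·0.8386 + 5 = 0.687
M − M_☉ = 0.687 − 4.83 = -4.143
L/L_☉ = 10^(−0.4 × -4.143) = 45.42

L/L_☉ ≈ 45.4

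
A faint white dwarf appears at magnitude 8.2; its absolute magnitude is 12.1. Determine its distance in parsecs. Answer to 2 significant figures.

d ≈ 1.7 pc

Distance modulus: m − M = 8.2 − (12.1) = -3.900
m − M = 5 log₁₀ d − 5
log₁₀ d = (m − M)/5 + 1 = 0.2200
d = 10^0.2200 = 1.660 pc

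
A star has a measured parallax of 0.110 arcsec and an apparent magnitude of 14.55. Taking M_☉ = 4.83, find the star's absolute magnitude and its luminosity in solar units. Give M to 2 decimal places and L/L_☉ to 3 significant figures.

M ≈ 14.76; L/L_☉ ≈ 1.07×10^-4

d = 1/p = 1/0.110″ = 9.091 pc
M = m − 5 log₁₀ d + 5 = 14.55 − 5·0.9586 + 5 = 14.757
M − M_☉ = 14.757 − 4.83 = 9.927
L/L_☉ = 10^(−0.4 × 9.927) = 1.070×10^-4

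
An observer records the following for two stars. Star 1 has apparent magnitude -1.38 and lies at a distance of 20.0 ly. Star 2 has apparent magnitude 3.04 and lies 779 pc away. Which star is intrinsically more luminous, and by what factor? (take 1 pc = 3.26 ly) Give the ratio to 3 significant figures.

Star 2 is more luminous, by a factor of 275.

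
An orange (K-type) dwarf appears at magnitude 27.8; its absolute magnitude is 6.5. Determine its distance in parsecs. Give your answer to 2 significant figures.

μ = m − M = 21.300
m − M = 5 log₁₀ d − 5
log₁₀ d = (m − M)/5 + 1 = 5.2600
d = 10^5.2600 = 182000 pc

d ≈ 180000 pc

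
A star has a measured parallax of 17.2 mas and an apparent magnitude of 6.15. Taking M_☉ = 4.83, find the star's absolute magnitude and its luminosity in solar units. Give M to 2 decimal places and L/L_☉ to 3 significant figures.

M ≈ 2.33; L/L_☉ ≈ 10.0

d = 1/p = 1000/17.2 mas = 58.14 pc
M = m − 5 log₁₀ d + 5 = 6.15 − 5·1.7645 + 5 = 2.328
M − M_☉ = 2.328 − 4.83 = -2.502
L/L_☉ = 10^(−0.4 × -2.502) = 10.02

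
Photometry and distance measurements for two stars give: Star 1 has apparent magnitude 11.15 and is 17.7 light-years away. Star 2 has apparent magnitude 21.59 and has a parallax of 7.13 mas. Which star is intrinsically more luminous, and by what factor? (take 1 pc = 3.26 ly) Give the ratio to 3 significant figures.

Star 1 is more luminous, by a factor of 22.5.

Star 1: d = 17.7 ly / 3.26 = 5.429 pc
Star 1: M = m − 5 log₁₀ d + 5 = 11.15 − 5·0.7348 + 5 = 12.476
Star 2: p = 7.13 mas = 7.13×10^-3″ → d = 1/p = 140.3 pc
Star 2: M = m − 5 log₁₀ d + 5 = 21.59 − 5·2.1469 + 5 = 15.855
ΔM = M_1 − M_2 = 12.476 − (15.855) = -3.379; smaller M is more luminous → Star 1.
L ratio = 10^(0.4 |ΔM|) = 10^1.352 = 22.47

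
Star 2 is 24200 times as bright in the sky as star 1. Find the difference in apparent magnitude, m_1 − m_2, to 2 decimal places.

m_1 − m_2 ≈ 10.96

Pogson: Δm = −2.5 log₁₀(ratio) = −2.5 log₁₀(24200) = −2.5 × 4.3838 = -10.960
Star 2 is brighter so has the smaller magnitude: m_1 − m_2 is positive.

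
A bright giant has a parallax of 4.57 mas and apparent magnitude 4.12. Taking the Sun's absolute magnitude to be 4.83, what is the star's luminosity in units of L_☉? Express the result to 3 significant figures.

L/L_☉ ≈ 921

d = 1/p = 1000/4.57 mas = 218.8 pc
M = m − 5 log₁₀ d + 5 = 4.12 − 5·2.3401 + 5 = -2.580
M − M_☉ = -2.580 − 4.83 = -7.410
L/L_☉ = 10^(−0.4 × -7.410) = 920.8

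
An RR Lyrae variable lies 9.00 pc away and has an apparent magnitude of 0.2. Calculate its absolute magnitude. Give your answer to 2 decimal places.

M ≈ 0.43

5 log₁₀(d/10 pc) = 5 log₁₀(9.000) − 5 = -0.229
M = m − 5 log₁₀(d/10) = 0.2 + 0.229 = 0.429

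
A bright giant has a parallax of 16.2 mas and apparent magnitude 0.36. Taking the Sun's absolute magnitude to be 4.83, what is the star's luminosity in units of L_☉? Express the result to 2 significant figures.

d = 1/p = 1000/16.2 mas = 61.73 pc
M = m − 5 log₁₀ d + 5 = 0.36 − 5·1.7905 + 5 = -3.592
M − M_☉ = -3.592 − 4.83 = -8.422
L/L_☉ = 10^(−0.4 × -8.422) = 2339

L/L_☉ ≈ 2300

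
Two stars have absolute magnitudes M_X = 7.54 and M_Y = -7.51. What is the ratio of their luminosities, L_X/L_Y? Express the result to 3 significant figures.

ΔM = M_X − M_Y = 15.05
L_X/L_Y = 10^(−0.4 ΔM) = 10^-6.020 = 9.550×10^-7

L_X/L_Y ≈ 9.55×10^-7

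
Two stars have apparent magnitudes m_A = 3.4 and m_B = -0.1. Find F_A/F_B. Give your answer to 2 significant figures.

F_A/F_B ≈ 0.040

Δm = 3.4 − (-0.1) = 3.5
Flux ratio = 10^(−0.4 Δm) = 10^(−0.4 × 3.5) = 10^-1.400 = 0.03981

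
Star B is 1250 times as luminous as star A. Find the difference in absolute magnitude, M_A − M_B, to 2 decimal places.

Pogson: ΔM = −2.5 log₁₀(ratio) = −2.5 log₁₀(1250) = −2.5 × 3.0969 = -7.742
Star B is brighter so has the smaller magnitude: M_A − M_B is positive.

M_A − M_B ≈ 7.74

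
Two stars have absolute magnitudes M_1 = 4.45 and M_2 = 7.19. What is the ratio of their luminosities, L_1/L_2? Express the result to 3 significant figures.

ΔM = M_1 − M_2 = -2.74
L_1/L_2 = 10^(−0.4 ΔM) = 10^1.096 = 12.47

L_1/L_2 ≈ 12.5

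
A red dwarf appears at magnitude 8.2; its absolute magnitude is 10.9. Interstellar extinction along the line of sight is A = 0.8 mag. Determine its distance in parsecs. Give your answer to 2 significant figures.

m − M = 5 log₁₀(d/10 pc) + A  ⇒  8.2 − (10.9) − 0.8 = 5 log₁₀(d/10)
-3.500 = 5 log₁₀(d/10)
log₁₀ d = (m − M − A)/5 + 1 = 0.3000
d = 10^0.3000 = 1.995 pc

d ≈ 2.0 pc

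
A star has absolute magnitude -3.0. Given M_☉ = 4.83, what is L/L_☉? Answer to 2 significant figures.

L/L_☉ ≈ 1400

M − M_☉ = -3.0 − 4.83 = -7.830
L/L_☉ = 10^(−0.4 (M − M_☉)) = 10^3.132 = 1355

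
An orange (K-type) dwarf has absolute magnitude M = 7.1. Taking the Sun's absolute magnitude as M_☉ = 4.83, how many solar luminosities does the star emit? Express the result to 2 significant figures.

L/L_☉ ≈ 0.12

M − M_☉ = 7.1 − 4.83 = 2.270
L/L_☉ = 10^(−0.4 (M − M_☉)) = 10^-0.908 = 0.1236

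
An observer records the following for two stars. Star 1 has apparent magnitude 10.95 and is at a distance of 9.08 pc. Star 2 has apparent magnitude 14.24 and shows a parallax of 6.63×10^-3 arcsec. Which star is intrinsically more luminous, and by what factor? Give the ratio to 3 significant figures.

Star 2 is more luminous, by a factor of 13.3.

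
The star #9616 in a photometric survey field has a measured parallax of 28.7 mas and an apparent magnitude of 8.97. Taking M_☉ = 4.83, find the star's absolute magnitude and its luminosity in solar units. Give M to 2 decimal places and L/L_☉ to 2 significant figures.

d = 1/p = 1000/28.7 mas = 34.84 pc
M = m − 5 log₁₀ d + 5 = 8.97 − 5·1.5421 + 5 = 6.259
M − M_☉ = 6.259 − 4.83 = 1.429
L/L_☉ = 10^(−0.4 × 1.429) = 0.2681

M ≈ 6.26; L/L_☉ ≈ 0.27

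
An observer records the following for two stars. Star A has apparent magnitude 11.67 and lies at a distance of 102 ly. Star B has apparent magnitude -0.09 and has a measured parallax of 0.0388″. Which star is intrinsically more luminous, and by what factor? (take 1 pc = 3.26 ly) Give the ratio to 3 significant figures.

Star B is more luminous, by a factor of 34300.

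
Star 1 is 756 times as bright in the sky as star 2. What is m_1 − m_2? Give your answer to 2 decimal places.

m_1 − m_2 ≈ -7.20

Pogson: Δm = −2.5 log₁₀(ratio) = −2.5 log₁₀(756) = −2.5 × 2.8785 = -7.196
Star 1 is brighter, so it has the smaller magnitude: the difference is negative.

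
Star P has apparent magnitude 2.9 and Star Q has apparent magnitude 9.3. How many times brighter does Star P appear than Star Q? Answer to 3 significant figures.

Magnitude difference = -6.4
Flux ratio = 10^(−0.4 Δm) = 10^(−0.4 × -6.4) = 10^2.560 = 363.1

363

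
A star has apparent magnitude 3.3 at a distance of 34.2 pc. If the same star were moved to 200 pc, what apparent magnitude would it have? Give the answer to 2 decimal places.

m ≈ 7.14

Flux ∝ 1/d², so Δm = 5 log₁₀(d₂/d₁) = 5 log₁₀(200/34.2) = 3.835
m₂ = m₁ + Δm = 3.3 + (3.835) = 7.135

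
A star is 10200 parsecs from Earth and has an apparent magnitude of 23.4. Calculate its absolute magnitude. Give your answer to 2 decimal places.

5 log₁₀(d/10 pc) = 5 log₁₀(10200) − 5 = 15.043
M = m − 5 log₁₀(d/10) = 23.4 − 15.043 = 8.357

M ≈ 8.36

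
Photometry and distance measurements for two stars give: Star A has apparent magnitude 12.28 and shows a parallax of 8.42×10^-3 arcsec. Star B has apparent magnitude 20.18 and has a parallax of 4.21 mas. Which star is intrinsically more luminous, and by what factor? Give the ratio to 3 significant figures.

Star A: d = 1/p = 1/8.42×10^-3″ = 118.8 pc
Star A: M = m − 5 log₁₀ d + 5 = 12.28 − 5·2.0747 + 5 = 6.907
Star B: p = 4.21 mas = 4.21×10^-3″ → d = 1/p = 237.5 pc
Star B: M = m − 5 log₁₀ d + 5 = 20.18 − 5·2.3757 + 5 = 13.301
ΔM = M_A − M_B = 6.907 − (13.301) = -6.395; smaller M is more luminous → Star A.
L ratio = 10^(0.4 |ΔM|) = 10^2.558 = 361.4

Star A is more luminous, by a factor of 361.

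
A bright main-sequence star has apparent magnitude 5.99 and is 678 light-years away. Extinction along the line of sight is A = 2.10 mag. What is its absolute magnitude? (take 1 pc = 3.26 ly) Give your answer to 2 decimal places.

M ≈ -2.70

d = 678 ly / 3.26 = 208.0 pc
5 log₁₀(d/10 pc) = 5 log₁₀(208.0) − 5 = 6.590
M = m − 5 log₁₀(d/10) − A = 5.99 − 6.590 − 2.10 = -2.700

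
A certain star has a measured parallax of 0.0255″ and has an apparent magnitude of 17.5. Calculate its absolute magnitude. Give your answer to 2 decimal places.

M ≈ 14.53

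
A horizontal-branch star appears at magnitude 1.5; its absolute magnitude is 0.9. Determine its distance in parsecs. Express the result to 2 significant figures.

d ≈ 13 pc

Distance modulus: m − M = 1.5 − (0.9) = 0.600
m − M = 5 log₁₀ d − 5
log₁₀ d = (m − M)/5 + 1 = 1.1200
d = 10^1.1200 = 13.18 pc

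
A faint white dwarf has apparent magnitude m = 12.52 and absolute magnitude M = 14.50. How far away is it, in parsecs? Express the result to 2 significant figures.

μ = m − M = -1.980
m − M = 5 log₁₀ d − 5
log₁₀ d = (m − M)/5 + 1 = 0.6040
d = 10^0.6040 = 4.018 pc

d ≈ 4.0 pc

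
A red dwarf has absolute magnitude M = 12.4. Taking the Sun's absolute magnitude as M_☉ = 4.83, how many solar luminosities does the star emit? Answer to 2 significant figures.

M − M_☉ = 12.4 − 4.83 = 7.570
L/L_☉ = 10^(−0.4 (M − M_☉)) = 10^-3.028 = 9.376×10^-4

L/L_☉ ≈ 9.4×10^-4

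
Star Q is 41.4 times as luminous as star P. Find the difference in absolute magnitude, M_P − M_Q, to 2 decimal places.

Pogson: ΔM = −2.5 log₁₀(ratio) = −2.5 log₁₀(41.4) = −2.5 × 1.6170 = -4.043
Star Q is brighter so has the smaller magnitude: M_P − M_Q is positive.

M_P − M_Q ≈ 4.04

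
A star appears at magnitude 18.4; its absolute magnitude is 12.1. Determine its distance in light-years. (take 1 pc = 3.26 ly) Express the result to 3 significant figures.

d ≈ 593 ly

μ = m − M = 6.300
m − M = 5 log₁₀ d − 5
log₁₀ d = (m − M)/5 + 1 = 2.2600
d = 10^2.2600 = 182.0 pc
= 593.2 ly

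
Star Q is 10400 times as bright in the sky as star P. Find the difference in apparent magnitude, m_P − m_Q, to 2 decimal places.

m_P − m_Q ≈ 10.04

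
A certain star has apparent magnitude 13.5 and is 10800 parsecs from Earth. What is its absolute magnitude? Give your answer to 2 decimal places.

M ≈ -1.67

5 log₁₀(d/10 pc) = 5 log₁₀(10800) − 5 = 15.167
M = m − 5 log₁₀(d/10) = 13.5 − 15.167 = -1.667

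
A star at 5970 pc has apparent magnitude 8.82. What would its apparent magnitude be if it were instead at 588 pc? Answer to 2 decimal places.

m ≈ 3.79

Flux ∝ 1/d², so Δm = 5 log₁₀(d₂/d₁) = 5 log₁₀(588/5970) = -5.033
m₂ = m₁ + Δm = 8.82 + (-5.033) = 3.787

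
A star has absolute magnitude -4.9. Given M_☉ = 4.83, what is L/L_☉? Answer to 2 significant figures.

L/L_☉ ≈ 7800

M − M_☉ = -4.9 − 4.83 = -9.730
L/L_☉ = 10^(−0.4 (M − M_☉)) = 10^3.892 = 7798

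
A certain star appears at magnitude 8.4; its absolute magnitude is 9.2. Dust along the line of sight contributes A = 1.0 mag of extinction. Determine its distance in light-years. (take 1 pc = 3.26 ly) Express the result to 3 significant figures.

m − M = 5 log₁₀(d/10 pc) + A  ⇒  8.4 − (9.2) − 1.0 = 5 log₁₀(d/10)
-1.800 = 5 log₁₀(d/10)
log₁₀ d = (m − M − A)/5 + 1 = 0.6400
d = 10^0.6400 = 4.365 pc
= 14.23 ly

d ≈ 14.2 ly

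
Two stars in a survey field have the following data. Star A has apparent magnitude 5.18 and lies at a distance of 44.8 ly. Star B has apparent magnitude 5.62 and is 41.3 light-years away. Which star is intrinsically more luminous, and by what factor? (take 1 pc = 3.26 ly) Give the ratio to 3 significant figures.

Star A is more luminous, by a factor of 1.76.

Star A: d = 44.8 ly / 3.26 = 13.74 pc
Star A: M = m − 5 log₁₀ d + 5 = 5.18 − 5·1.1381 + 5 = 4.490
Star B: d = 41.3 ly / 3.26 = 12.67 pc
Star B: M = m − 5 log₁₀ d + 5 = 5.62 − 5·1.1027 + 5 = 5.106
ΔM = M_A − M_B = 4.490 − (5.106) = -0.617; smaller M is more luminous → Star A.
L ratio = 10^(0.4 |ΔM|) = 10^0.247 = 1.765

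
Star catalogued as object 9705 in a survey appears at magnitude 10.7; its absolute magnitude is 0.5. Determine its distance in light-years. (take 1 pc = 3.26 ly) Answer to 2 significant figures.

d ≈ 3600 ly

μ = m − M = 10.200
m − M = 5 log₁₀ d − 5
log₁₀ d = (m − M)/5 + 1 = 3.0400
d = 10^3.0400 = 1096 pc
= 3575 ly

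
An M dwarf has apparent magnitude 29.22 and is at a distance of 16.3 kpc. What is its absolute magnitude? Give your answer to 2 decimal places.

M ≈ 13.16

d = 16.3 kpc = 16300 pc
5 log₁₀(d/10 pc) = 5 log₁₀(16300) − 5 = 16.061
M = m − 5 log₁₀(d/10) = 29.22 − 16.061 = 13.159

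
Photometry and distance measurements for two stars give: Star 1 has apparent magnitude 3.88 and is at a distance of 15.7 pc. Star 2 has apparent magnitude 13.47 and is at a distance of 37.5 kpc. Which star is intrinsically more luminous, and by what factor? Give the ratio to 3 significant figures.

Star 1: M = m − 5 log₁₀ d + 5 = 3.88 − 5·1.1959 + 5 = 2.901
Star 2: d = 37.5 kpc = 37500 pc
Star 2: M = m − 5 log₁₀ d + 5 = 13.47 − 5·4.5740 + 5 = -4.400
ΔM = M_1 − M_2 = 2.901 − (-4.400) = 7.301; smaller M is more luminous → Star 2.
L ratio = 10^(0.4 |ΔM|) = 10^2.920 = 832.3

Star 2 is more luminous, by a factor of 832.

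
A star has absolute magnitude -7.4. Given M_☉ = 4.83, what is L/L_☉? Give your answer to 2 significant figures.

M − M_☉ = -7.4 − 4.83 = -12.230
L/L_☉ = 10^(−0.4 (M − M_☉)) = 10^4.892 = 77980

L/L_☉ ≈ 78000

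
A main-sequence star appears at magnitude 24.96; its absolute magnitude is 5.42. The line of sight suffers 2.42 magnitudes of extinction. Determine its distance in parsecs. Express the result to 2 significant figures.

d ≈ 27000 pc

m − M = 5 log₁₀(d/10 pc) + A  ⇒  24.96 − (5.42) − 2.42 = 5 log₁₀(d/10)
17.120 = 5 log₁₀(d/10)
log₁₀ d = (m − M − A)/5 + 1 = 4.4240
d = 10^4.4240 = 26550 pc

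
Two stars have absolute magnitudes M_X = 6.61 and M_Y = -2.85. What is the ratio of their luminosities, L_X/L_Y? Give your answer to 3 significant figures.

ΔM = M_X − M_Y = 9.46
L_X/L_Y = 10^(−0.4 ΔM) = 10^-3.784 = 1.644×10^-4

L_X/L_Y ≈ 1.64×10^-4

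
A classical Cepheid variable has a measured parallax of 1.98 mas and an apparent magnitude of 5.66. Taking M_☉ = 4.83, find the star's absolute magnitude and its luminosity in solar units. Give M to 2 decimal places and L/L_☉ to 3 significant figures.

M ≈ -2.86; L/L_☉ ≈ 1190

d = 1/p = 1000/1.98 mas = 505.1 pc
M = m − 5 log₁₀ d + 5 = 5.66 − 5·2.7033 + 5 = -2.857
M − M_☉ = -2.857 − 4.83 = -7.687
L/L_☉ = 10^(−0.4 × -7.687) = 1188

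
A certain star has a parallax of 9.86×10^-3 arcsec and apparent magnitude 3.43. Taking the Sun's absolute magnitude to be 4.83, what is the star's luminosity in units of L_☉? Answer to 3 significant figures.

L/L_☉ ≈ 373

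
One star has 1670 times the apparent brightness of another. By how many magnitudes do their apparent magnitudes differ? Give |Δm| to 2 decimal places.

Pogson: Δm = −2.5 log₁₀(ratio) = −2.5 log₁₀(1670) = −2.5 × 3.2227 = -8.057

|Δm| ≈ 8.06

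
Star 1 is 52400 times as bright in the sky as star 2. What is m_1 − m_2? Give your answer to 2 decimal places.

m_1 − m_2 ≈ -11.80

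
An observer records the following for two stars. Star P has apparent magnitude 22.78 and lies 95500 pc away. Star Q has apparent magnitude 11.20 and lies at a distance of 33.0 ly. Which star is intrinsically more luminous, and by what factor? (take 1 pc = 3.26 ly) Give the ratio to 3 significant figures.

Star P is more luminous, by a factor of 2080.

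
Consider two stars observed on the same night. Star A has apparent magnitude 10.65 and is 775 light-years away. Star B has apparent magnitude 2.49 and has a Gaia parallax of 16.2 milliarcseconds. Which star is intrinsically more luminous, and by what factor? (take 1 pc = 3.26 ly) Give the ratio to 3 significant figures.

Star B is more luminous, by a factor of 124.

Star A: d = 775 ly / 3.26 = 237.7 pc
Star A: M = m − 5 log₁₀ d + 5 = 10.65 − 5·2.3761 + 5 = 3.770
Star B: p = 16.2 mas = 0.0162″ → d = 1/p = 61.73 pc
Star B: M = m − 5 log₁₀ d + 5 = 2.49 − 5·1.7905 + 5 = -1.462
ΔM = M_A − M_B = 3.770 − (-1.462) = 5.232; smaller M is more luminous → Star B.
L ratio = 10^(0.4 |ΔM|) = 10^2.093 = 123.8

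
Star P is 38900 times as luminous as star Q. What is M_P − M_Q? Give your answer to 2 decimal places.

M_P − M_Q ≈ -11.47

Pogson: ΔM = −2.5 log₁₀(ratio) = −2.5 log₁₀(38900) = −2.5 × 4.5899 = -11.475
Star P is brighter, so it has the smaller magnitude: the difference is negative.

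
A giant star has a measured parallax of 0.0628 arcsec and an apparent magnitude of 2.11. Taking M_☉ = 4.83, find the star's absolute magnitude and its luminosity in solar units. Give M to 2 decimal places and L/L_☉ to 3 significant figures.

M ≈ 1.10; L/L_☉ ≈ 31.1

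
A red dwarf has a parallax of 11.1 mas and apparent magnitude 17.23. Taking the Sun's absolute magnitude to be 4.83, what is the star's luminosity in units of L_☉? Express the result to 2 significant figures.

d = 1/p = 1000/11.1 mas = 90.09 pc
M = m − 5 log₁₀ d + 5 = 17.23 − 5·1.9547 + 5 = 12.457
M − M_☉ = 12.457 − 4.83 = 7.627
L/L_☉ = 10^(−0.4 × 7.627) = 8.899×10^-4

L/L_☉ ≈ 8.9×10^-4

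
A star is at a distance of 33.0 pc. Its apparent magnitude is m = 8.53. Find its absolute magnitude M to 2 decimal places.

M ≈ 5.94

5 log₁₀(d/10 pc) = 5 log₁₀(33.00) − 5 = 2.593
M = m − 5 log₁₀(d/10) = 8.53 − 2.593 = 5.937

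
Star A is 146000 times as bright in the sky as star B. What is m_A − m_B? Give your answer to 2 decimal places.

m_A − m_B ≈ -12.91

Pogson: Δm = −2.5 log₁₀(ratio) = −2.5 log₁₀(146000) = −2.5 × 5.1644 = -12.911
Star A is brighter, so it has the smaller magnitude: the difference is negative.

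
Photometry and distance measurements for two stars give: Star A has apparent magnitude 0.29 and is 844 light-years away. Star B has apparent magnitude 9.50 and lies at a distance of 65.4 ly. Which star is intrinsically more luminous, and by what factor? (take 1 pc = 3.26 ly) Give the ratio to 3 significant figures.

Star A is more luminous, by a factor of 805000.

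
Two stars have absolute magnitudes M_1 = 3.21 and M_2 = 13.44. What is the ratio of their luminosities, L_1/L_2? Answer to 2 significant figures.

L_1/L_2 ≈ 12000

ΔM = M_1 − M_2 = -10.23
L_1/L_2 = 10^(−0.4 ΔM) = 10^4.092 = 12360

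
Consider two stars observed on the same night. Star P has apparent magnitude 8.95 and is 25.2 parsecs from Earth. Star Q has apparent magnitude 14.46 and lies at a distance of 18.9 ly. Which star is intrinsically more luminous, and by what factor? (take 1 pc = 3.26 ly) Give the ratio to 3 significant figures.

Star P is more luminous, by a factor of 3020.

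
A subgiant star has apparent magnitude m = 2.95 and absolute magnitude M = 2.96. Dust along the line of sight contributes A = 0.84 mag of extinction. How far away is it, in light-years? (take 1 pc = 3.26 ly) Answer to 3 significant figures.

d ≈ 22.0 ly

m − M = 5 log₁₀(d/10 pc) + A  ⇒  2.95 − (2.96) − 0.84 = 5 log₁₀(d/10)
-0.850 = 5 log₁₀(d/10)
log₁₀ d = (m − M − A)/5 + 1 = 0.8300
d = 10^0.8300 = 6.761 pc
= 22.04 ly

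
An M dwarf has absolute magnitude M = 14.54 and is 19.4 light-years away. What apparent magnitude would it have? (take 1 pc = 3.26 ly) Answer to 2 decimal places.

d = 19.4 ly / 3.26 = 5.951 pc
m = M + 5 log₁₀ d − 5 = 14.54 + 5·0.7746 − 5 = 13.413

m ≈ 13.41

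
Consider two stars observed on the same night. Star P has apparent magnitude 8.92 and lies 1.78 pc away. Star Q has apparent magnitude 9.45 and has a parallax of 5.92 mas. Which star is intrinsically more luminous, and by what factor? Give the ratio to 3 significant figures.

Star P: M = m − 5 log₁₀ d + 5 = 8.92 − 5·0.2504 + 5 = 12.668
Star Q: p = 5.92 mas = 5.92×10^-3″ → d = 1/p = 168.9 pc
Star Q: M = m − 5 log₁₀ d + 5 = 9.45 − 5·2.2277 + 5 = 3.312
ΔM = M_P − M_Q = 12.668 − (3.312) = 9.356; smaller M is more luminous → Star Q.
L ratio = 10^(0.4 |ΔM|) = 10^3.743 = 5527

Star Q is more luminous, by a factor of 5530.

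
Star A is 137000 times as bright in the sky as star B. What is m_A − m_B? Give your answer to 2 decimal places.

m_A − m_B ≈ -12.84

Pogson: Δm = −2.5 log₁₀(ratio) = −2.5 log₁₀(137000) = −2.5 × 5.1367 = -12.842
Star A is brighter, so it has the smaller magnitude: the difference is negative.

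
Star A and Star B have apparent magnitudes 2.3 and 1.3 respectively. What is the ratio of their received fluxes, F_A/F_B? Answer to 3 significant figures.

F_A/F_B ≈ 0.398

Magnitude difference = 1.0
Flux ratio = 10^(−0.4 Δm) = 10^(−0.4 × 1.0) = 10^-0.400 = 0.3981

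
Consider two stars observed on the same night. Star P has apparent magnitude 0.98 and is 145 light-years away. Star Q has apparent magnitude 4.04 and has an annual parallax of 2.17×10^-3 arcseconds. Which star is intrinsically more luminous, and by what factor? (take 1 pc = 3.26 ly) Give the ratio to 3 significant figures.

Star Q is more luminous, by a factor of 6.41.

Star P: d = 145 ly / 3.26 = 44.48 pc
Star P: M = m − 5 log₁₀ d + 5 = 0.98 − 5·1.6482 + 5 = -2.261
Star Q: d = 1/p = 1/2.17×10^-3″ = 460.8 pc
Star Q: M = m − 5 log₁₀ d + 5 = 4.04 − 5·2.6635 + 5 = -4.278
ΔM = M_P − M_Q = -2.261 − (-4.278) = 2.017; smaller M is more luminous → Star Q.
L ratio = 10^(0.4 |ΔM|) = 10^0.807 = 6.409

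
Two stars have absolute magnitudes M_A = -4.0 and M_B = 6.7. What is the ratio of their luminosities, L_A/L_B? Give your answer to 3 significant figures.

ΔM = M_A − M_B = -10.7
L_A/L_B = 10^(−0.4 ΔM) = 10^4.280 = 19050

L_A/L_B ≈ 19100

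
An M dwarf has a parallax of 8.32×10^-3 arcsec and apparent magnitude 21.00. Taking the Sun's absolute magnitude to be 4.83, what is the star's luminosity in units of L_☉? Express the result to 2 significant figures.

d = 1/p = 1/8.32×10^-3″ = 120.2 pc
M = m − 5 log₁₀ d + 5 = 21.00 − 5·2.0799 + 5 = 15.601
M − M_☉ = 15.601 − 4.83 = 10.771
L/L_☉ = 10^(−0.4 × 10.771) = 4.918×10^-5

L/L_☉ ≈ 4.9×10^-5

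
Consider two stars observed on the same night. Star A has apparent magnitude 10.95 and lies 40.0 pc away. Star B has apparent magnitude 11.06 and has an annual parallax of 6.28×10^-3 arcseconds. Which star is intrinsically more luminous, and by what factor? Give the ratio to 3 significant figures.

Star A: M = m − 5 log₁₀ d + 5 = 10.95 − 5·1.6021 + 5 = 7.940
Star B: d = 1/p = 1/6.28×10^-3″ = 159.2 pc
Star B: M = m − 5 log₁₀ d + 5 = 11.06 − 5·2.2020 + 5 = 5.050
ΔM = M_A − M_B = 7.940 − (5.050) = 2.890; smaller M is more luminous → Star B.
L ratio = 10^(0.4 |ΔM|) = 10^1.156 = 14.32

Star B is more luminous, by a factor of 14.3.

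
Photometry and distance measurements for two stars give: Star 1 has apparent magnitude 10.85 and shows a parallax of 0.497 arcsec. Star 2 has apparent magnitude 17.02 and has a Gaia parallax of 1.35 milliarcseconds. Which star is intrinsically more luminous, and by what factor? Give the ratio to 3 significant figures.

Star 2 is more luminous, by a factor of 461.

Star 1: d = 1/p = 1/0.497″ = 2.012 pc
Star 1: M = m − 5 log₁₀ d + 5 = 10.85 − 5·0.3036 + 5 = 14.332
Star 2: p = 1.35 mas = 1.35×10^-3″ → d = 1/p = 740.7 pc
Star 2: M = m − 5 log₁₀ d + 5 = 17.02 − 5·2.8697 + 5 = 7.672
ΔM = M_1 − M_2 = 14.332 − (7.672) = 6.660; smaller M is more luminous → Star 2.
L ratio = 10^(0.4 |ΔM|) = 10^2.664 = 461.4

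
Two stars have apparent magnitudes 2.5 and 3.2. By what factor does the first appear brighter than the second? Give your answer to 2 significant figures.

Magnitude difference = -0.7
Flux ratio = 10^(−0.4 Δm) = 10^(−0.4 × -0.7) = 10^0.280 = 1.905

1.9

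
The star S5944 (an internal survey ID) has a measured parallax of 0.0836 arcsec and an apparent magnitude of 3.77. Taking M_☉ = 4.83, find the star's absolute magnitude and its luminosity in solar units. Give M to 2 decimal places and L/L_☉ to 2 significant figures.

M ≈ 3.38; L/L_☉ ≈ 3.8

d = 1/p = 1/0.0836″ = 11.96 pc
M = m − 5 log₁₀ d + 5 = 3.77 − 5·1.0778 + 5 = 3.381
M − M_☉ = 3.381 − 4.83 = -1.449
L/L_☉ = 10^(−0.4 × -1.449) = 3.798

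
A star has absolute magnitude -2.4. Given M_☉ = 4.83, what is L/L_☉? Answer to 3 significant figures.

L/L_☉ ≈ 780

M − M_☉ = -2.4 − 4.83 = -7.230
L/L_☉ = 10^(−0.4 (M − M_☉)) = 10^2.892 = 779.8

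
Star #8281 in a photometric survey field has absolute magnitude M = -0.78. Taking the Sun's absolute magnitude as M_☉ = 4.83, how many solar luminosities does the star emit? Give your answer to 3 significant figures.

L/L_☉ ≈ 175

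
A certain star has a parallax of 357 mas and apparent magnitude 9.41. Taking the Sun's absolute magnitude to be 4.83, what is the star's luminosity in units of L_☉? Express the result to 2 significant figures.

d = 1/p = 1000/357 mas = 2.801 pc
M = m − 5 log₁₀ d + 5 = 9.41 − 5·0.4473 + 5 = 12.173
M − M_☉ = 12.173 − 4.83 = 7.343
L/L_☉ = 10^(−0.4 × 7.343) = 1.155×10^-3

L/L_☉ ≈ 1.2×10^-3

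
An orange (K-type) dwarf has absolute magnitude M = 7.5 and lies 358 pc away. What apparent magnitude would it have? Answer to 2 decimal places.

m ≈ 15.27

m = M + 5 log₁₀ d − 5 = 7.5 + 5·2.5539 − 5 = 15.269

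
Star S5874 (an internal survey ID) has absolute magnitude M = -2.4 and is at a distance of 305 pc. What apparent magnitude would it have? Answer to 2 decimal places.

m ≈ 5.02

m = M + 5 log₁₀ d − 5 = -2.4 + 5·2.4843 − 5 = 5.021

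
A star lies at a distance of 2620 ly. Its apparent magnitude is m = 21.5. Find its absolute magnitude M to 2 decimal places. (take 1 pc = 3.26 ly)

M ≈ 11.97

d = 2620 ly / 3.26 = 803.7 pc
5 log₁₀(d/10 pc) = 5 log₁₀(803.7) − 5 = 9.525
M = m − 5 log₁₀(d/10) = 21.5 − 9.525 = 11.975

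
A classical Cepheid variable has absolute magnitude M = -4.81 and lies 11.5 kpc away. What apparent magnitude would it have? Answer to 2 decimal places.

m ≈ 10.49

d = 11.5 kpc = 11500 pc
m = M + 5 log₁₀ d − 5 = -4.81 + 5·4.0607 − 5 = 10.493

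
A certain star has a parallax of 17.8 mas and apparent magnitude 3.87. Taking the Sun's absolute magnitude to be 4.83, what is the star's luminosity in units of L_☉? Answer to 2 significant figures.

d = 1/p = 1000/17.8 mas = 56.18 pc
M = m − 5 log₁₀ d + 5 = 3.87 − 5·1.7496 + 5 = 0.122
M − M_☉ = 0.122 − 4.83 = -4.708
L/L_☉ = 10^(−0.4 × -4.708) = 76.41

L/L_☉ ≈ 76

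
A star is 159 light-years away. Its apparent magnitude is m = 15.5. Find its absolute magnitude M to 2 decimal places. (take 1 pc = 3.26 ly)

d = 159 ly / 3.26 = 48.77 pc
5 log₁₀(d/10 pc) = 5 log₁₀(48.77) − 5 = 3.441
M = m − 5 log₁₀(d/10) = 15.5 − 3.441 = 12.059

M ≈ 12.06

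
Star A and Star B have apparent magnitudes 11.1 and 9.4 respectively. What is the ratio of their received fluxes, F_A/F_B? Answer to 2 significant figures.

Magnitude difference = 1.7
Flux ratio = 10^(−0.4 Δm) = 10^(−0.4 × 1.7) = 10^-0.680 = 0.2089

F_A/F_B ≈ 0.21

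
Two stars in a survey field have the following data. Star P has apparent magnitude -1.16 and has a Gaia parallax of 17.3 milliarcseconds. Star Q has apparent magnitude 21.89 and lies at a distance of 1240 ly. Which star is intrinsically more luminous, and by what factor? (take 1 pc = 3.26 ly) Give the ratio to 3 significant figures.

Star P: p = 17.3 mas = 0.0173″ → d = 1/p = 57.80 pc
Star P: M = m − 5 log₁₀ d + 5 = -1.16 − 5·1.7620 + 5 = -4.970
Star Q: d = 1240 ly / 3.26 = 380.4 pc
Star Q: M = m − 5 log₁₀ d + 5 = 21.89 − 5·2.5802 + 5 = 13.989
ΔM = M_P − M_Q = -4.970 − (13.989) = -18.959; smaller M is more luminous → Star P.
L ratio = 10^(0.4 |ΔM|) = 10^7.583 = 3.833×10^7

Star P is more luminous, by a factor of 3.83×10^7.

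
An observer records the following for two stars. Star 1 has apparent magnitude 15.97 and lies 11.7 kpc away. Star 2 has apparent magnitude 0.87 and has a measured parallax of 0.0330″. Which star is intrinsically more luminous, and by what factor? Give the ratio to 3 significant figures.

Star 1: d = 11.7 kpc = 11700 pc
Star 1: M = m − 5 log₁₀ d + 5 = 15.97 − 5·4.0682 + 5 = 0.629
Star 2: d = 1/p = 1/0.0330″ = 30.30 pc
Star 2: M = m − 5 log₁₀ d + 5 = 0.87 − 5·1.4815 + 5 = -1.537
ΔM = M_1 − M_2 = 0.629 − (-1.537) = 2.167; smaller M is more luminous → Star 2.
L ratio = 10^(0.4 |ΔM|) = 10^0.867 = 7.355

Star 2 is more luminous, by a factor of 7.36.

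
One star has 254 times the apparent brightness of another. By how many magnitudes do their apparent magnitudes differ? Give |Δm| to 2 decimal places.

Pogson: Δm = −2.5 log₁₀(ratio) = −2.5 log₁₀(254) = −2.5 × 2.4048 = -6.012

|Δm| ≈ 6.01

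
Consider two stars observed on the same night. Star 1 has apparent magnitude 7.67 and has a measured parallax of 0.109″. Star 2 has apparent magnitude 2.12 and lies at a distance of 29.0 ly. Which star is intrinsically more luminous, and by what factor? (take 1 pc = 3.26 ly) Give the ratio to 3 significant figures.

Star 1: d = 1/p = 1/0.109″ = 9.174 pc
Star 1: M = m − 5 log₁₀ d + 5 = 7.67 − 5·0.9626 + 5 = 7.857
Star 2: d = 29.0 ly / 3.26 = 8.896 pc
Star 2: M = m − 5 log₁₀ d + 5 = 2.12 − 5·0.9492 + 5 = 2.374
ΔM = M_1 − M_2 = 7.857 − (2.374) = 5.483; smaller M is more luminous → Star 2.
L ratio = 10^(0.4 |ΔM|) = 10^2.193 = 156.0

Star 2 is more luminous, by a factor of 156.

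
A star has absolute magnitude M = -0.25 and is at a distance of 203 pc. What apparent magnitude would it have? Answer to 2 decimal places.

m = M + 5 log₁₀ d − 5 = -0.25 + 5·2.3075 − 5 = 6.287

m ≈ 6.29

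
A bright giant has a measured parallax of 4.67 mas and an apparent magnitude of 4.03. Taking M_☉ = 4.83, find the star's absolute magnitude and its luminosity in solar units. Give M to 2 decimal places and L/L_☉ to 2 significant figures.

M ≈ -2.62; L/L_☉ ≈ 960

d = 1/p = 1000/4.67 mas = 214.1 pc
M = m − 5 log₁₀ d + 5 = 4.03 − 5·2.3307 + 5 = -2.623
M − M_☉ = -2.623 − 4.83 = -7.453
L/L_☉ = 10^(−0.4 × -7.453) = 958.0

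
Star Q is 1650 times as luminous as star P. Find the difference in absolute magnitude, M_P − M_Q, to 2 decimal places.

Pogson: ΔM = −2.5 log₁₀(ratio) = −2.5 log₁₀(1650) = −2.5 × 3.2175 = -8.044
Star Q is brighter so has the smaller magnitude: M_P − M_Q is positive.

M_P − M_Q ≈ 8.04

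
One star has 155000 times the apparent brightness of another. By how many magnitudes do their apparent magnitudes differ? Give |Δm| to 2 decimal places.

Pogson: Δm = −2.5 log₁₀(ratio) = −2.5 log₁₀(155000) = −2.5 × 5.1903 = -12.976

|Δm| ≈ 12.98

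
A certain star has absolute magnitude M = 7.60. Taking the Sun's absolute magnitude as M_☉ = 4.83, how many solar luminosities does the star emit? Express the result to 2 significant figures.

L/L_☉ ≈ 0.078

M − M_☉ = 7.60 − 4.83 = 2.770
L/L_☉ = 10^(−0.4 (M − M_☉)) = 10^-1.108 = 0.07798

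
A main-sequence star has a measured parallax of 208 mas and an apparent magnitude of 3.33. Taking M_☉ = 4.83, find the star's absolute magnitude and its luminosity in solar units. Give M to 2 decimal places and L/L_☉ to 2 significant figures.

M ≈ 4.92; L/L_☉ ≈ 0.92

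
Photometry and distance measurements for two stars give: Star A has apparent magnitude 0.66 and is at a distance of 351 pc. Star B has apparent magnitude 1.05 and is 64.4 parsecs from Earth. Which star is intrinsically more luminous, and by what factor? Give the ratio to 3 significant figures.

Star A: M = m − 5 log₁₀ d + 5 = 0.66 − 5·2.5453 + 5 = -7.067
Star B: M = m − 5 log₁₀ d + 5 = 1.05 − 5·1.8089 + 5 = -2.994
ΔM = M_A − M_B = -7.067 − (-2.994) = -4.072; smaller M is more luminous → Star A.
L ratio = 10^(0.4 |ΔM|) = 10^1.629 = 42.54

Star A is more luminous, by a factor of 42.5.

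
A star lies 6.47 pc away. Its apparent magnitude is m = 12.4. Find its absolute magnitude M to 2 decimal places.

M ≈ 13.35

5 log₁₀(d/10 pc) = 5 log₁₀(6.470) − 5 = -0.945
M = m − 5 log₁₀(d/10) = 12.4 + 0.945 = 13.345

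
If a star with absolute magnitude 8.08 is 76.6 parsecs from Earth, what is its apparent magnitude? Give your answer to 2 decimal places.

m = M + 5 log₁₀ d − 5 = 8.08 + 5·1.8842 − 5 = 12.501

m ≈ 12.50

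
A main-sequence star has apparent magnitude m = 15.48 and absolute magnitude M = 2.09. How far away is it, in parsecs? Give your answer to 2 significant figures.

Distance modulus: m − M = 15.48 − (2.09) = 13.390
m − M = 5 log₁₀ d − 5
log₁₀ d = (m − M)/5 + 1 = 3.6780
d = 10^3.6780 = 4764 pc

d ≈ 4800 pc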